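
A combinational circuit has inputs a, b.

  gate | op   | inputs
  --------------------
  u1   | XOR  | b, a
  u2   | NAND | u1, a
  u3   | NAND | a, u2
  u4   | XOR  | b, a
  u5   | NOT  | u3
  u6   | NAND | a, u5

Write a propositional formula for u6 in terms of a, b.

a NAND NOT (a NAND ((b XOR a) NAND a))

u1 = b XOR a
u2 = u1 NAND a = (b XOR a) NAND a
u3 = a NAND u2 = a NAND ((b XOR a) NAND a)
u5 = NOT u3 = NOT (a NAND ((b XOR a) NAND a))
u6 = a NAND u5 = a NAND NOT (a NAND ((b XOR a) NAND a))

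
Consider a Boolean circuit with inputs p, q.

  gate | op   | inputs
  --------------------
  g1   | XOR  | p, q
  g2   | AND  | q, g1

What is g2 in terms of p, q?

q AND (p XOR q)

g1 = p XOR q
g2 = q AND g1 = q AND (p XOR q)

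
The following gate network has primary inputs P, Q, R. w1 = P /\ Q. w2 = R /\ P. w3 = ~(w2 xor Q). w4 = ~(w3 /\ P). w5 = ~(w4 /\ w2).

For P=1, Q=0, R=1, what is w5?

w2 = 1 /\ 1 = 1
w3 = ~(1 xor 0) = 0
w4 = ~(0 /\ 1) = 1
w5 = ~(1 /\ 1) = 0

0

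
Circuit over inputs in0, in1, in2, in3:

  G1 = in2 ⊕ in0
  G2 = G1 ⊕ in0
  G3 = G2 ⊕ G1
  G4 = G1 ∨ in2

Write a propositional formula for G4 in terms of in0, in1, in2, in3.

G1 = in2 ⊕ in0
G4 = G1 ∨ in2 = (in2 ⊕ in0) ∨ in2

(in2 ⊕ in0) ∨ in2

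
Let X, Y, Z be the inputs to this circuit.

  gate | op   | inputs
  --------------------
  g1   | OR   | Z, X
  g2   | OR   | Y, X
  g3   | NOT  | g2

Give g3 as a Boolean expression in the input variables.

NOT (Y OR X)

g2 = Y OR X
g3 = NOT g2 = NOT (Y OR X)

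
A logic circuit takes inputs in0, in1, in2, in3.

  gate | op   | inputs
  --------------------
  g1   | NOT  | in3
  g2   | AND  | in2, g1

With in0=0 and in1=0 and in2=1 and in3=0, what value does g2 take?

g1 = NOT 0 = 1
g2 = 1 AND 1 = 1

1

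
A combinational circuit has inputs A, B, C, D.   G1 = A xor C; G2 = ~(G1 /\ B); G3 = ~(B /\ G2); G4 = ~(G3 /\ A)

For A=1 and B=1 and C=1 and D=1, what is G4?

G1 = 1 xor 1 = 0
G2 = ~(0 /\ 1) = 1
G3 = ~(1 /\ 1) = 0
G4 = ~(0 /\ 1) = 1

1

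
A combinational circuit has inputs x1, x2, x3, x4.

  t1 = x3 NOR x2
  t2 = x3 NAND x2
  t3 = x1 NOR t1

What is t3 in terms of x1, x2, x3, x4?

x1 NOR (x3 NOR x2)

t1 = x3 NOR x2
t3 = x1 NOR t1 = x1 NOR (x3 NOR x2)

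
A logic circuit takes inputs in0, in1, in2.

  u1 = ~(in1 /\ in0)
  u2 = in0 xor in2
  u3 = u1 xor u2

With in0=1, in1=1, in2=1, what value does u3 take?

0

u1 = ~(1 /\ 1) = 0
u2 = 1 xor 1 = 0
u3 = 0 xor 0 = 0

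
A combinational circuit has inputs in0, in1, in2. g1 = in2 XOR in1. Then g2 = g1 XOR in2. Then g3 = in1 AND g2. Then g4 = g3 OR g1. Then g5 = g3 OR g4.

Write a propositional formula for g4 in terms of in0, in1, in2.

(in1 AND ((in2 XOR in1) XOR in2)) OR (in2 XOR in1)

g1 = in2 XOR in1
g2 = g1 XOR in2 = (in2 XOR in1) XOR in2
g3 = in1 AND g2 = in1 AND ((in2 XOR in1) XOR in2)
g4 = g3 OR g1 = (in1 AND ((in2 XOR in1) XOR in2)) OR (in2 XOR in1)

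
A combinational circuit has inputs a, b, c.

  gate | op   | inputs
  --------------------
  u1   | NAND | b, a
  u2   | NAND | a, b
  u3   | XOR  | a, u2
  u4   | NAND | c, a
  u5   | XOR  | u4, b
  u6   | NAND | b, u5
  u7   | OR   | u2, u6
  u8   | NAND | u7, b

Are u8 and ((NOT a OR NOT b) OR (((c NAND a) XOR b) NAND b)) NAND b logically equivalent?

u2 = a NAND b
u4 = c NAND a
u5 = u4 XOR b = (c NAND a) XOR b
u6 = b NAND u5 = b NAND ((c NAND a) XOR b)
u7 = u2 OR u6 = (a NAND b) OR (b NAND ((c NAND a) XOR b))
u8 = u7 NAND b = ((a NAND b) OR (b NAND ((c NAND a) XOR b))) NAND b
At a=0, b=1, c=0: circuit gives 0, formula gives 0.
At a=0, b=0, c=0: circuit gives 1, formula gives 1.
Agrees on all 8 inputs.

Yes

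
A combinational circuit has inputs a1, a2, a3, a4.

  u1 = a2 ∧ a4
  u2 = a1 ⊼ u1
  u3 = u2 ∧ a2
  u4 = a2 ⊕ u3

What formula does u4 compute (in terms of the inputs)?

a2 ⊕ ((a1 ⊼ (a2 ∧ a4)) ∧ a2)

u1 = a2 ∧ a4
u2 = a1 ⊼ u1 = a1 ⊼ (a2 ∧ a4)
u3 = u2 ∧ a2 = (a1 ⊼ (a2 ∧ a4)) ∧ a2
u4 = a2 ⊕ u3 = a2 ⊕ ((a1 ⊼ (a2 ∧ a4)) ∧ a2)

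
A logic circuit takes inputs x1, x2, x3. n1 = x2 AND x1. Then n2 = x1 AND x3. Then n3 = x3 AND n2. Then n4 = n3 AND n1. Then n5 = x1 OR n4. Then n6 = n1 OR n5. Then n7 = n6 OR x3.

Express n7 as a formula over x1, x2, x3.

((x2 AND x1) OR (x1 OR ((x3 AND (x1 AND x3)) AND (x2 AND x1)))) OR x3

n1 = x2 AND x1
n2 = x1 AND x3
n3 = x3 AND n2 = x3 AND (x1 AND x3)
n4 = n3 AND n1 = (x3 AND (x1 AND x3)) AND (x2 AND x1)
n5 = x1 OR n4 = x1 OR ((x3 AND (x1 AND x3)) AND (x2 AND x1))
n6 = n1 OR n5 = (x2 AND x1) OR (x1 OR ((x3 AND (x1 AND x3)) AND (x2 AND x1)))
n7 = n6 OR x3 = ((x2 AND x1) OR (x1 OR ((x3 AND (x1 AND x3)) AND (x2 AND x1)))) OR x3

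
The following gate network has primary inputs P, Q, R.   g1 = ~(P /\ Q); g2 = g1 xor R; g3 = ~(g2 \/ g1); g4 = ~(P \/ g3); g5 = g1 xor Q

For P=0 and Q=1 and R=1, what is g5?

0

g1 = ~(0 /\ 1) = 1
g5 = 1 xor 1 = 0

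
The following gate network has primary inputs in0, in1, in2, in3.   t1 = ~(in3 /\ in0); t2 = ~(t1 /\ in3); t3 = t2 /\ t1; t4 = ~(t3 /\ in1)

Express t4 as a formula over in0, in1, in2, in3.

t1 = ~(in3 /\ in0)
t2 = ~(t1 /\ in3) = ~((~(in3 /\ in0)) /\ in3)
t3 = t2 /\ t1 = (~((~(in3 /\ in0)) /\ in3)) /\ (~(in3 /\ in0))
t4 = ~(t3 /\ in1) = ~(((~((~(in3 /\ in0)) /\ in3)) /\ (~(in3 /\ in0))) /\ in1)

~(((~((~(in3 /\ in0)) /\ in3)) /\ (~(in3 /\ in0))) /\ in1)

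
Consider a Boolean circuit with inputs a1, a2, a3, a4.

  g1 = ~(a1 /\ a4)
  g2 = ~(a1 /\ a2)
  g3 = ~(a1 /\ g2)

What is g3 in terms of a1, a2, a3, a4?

g2 = ~(a1 /\ a2)
g3 = ~(a1 /\ g2) = ~(a1 /\ (~(a1 /\ a2)))

~(a1 /\ (~(a1 /\ a2)))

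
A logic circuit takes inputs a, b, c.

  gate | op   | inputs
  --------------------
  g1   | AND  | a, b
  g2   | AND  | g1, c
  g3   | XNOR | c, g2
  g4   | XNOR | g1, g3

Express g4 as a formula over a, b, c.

(a AND b) XNOR (c XNOR ((a AND b) AND c))

g1 = a AND b
g2 = g1 AND c = (a AND b) AND c
g3 = c XNOR g2 = c XNOR ((a AND b) AND c)
g4 = g1 XNOR g3 = (a AND b) XNOR (c XNOR ((a AND b) AND c))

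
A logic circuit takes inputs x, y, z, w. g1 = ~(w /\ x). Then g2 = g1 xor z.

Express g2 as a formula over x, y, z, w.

g1 = ~(w /\ x)
g2 = g1 xor z = (~(w /\ x)) xor z

(~(w /\ x)) xor z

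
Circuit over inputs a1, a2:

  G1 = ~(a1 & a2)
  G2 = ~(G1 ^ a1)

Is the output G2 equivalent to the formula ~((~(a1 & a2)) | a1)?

G1 = ~(a1 & a2)
G2 = ~(G1 ^ a1) = ~((~(a1 & a2)) ^ a1)
At a1=1, a2=0: circuit gives 1, formula gives 0.

No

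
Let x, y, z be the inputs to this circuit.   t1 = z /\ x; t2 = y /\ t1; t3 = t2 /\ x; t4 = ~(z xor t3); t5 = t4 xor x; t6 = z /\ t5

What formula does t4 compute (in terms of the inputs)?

~(z xor ((y /\ (z /\ x)) /\ x))

t1 = z /\ x
t2 = y /\ t1 = y /\ (z /\ x)
t3 = t2 /\ x = (y /\ (z /\ x)) /\ x
t4 = ~(z xor t3) = ~(z xor ((y /\ (z /\ x)) /\ x))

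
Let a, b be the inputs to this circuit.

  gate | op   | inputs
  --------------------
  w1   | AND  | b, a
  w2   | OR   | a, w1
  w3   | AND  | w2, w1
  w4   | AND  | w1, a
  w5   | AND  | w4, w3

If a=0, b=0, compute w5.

w1 = 0 AND 0 = 0
w2 = 0 OR 0 = 0
w3 = 0 AND 0 = 0
w4 = 0 AND 0 = 0
w5 = 0 AND 0 = 0

0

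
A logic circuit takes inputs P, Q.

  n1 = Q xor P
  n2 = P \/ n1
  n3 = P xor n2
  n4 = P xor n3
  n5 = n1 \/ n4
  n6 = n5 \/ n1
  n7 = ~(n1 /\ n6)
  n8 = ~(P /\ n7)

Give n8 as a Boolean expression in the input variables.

~(P /\ (~((Q xor P) /\ (((Q xor P) \/ (P xor (P xor (P \/ (Q xor P))))) \/ (Q xor P)))))

n1 = Q xor P
n2 = P \/ n1 = P \/ (Q xor P)
n3 = P xor n2 = P xor (P \/ (Q xor P))
n4 = P xor n3 = P xor (P xor (P \/ (Q xor P)))
n5 = n1 \/ n4 = (Q xor P) \/ (P xor (P xor (P \/ (Q xor P))))
n6 = n5 \/ n1 = ((Q xor P) \/ (P xor (P xor (P \/ (Q xor P))))) \/ (Q xor P)
n7 = ~(n1 /\ n6) = ~((Q xor P) /\ (((Q xor P) \/ (P xor (P xor (P \/ (Q xor P))))) \/ (Q xor P)))
n8 = ~(P /\ n7) = ~(P /\ (~((Q xor P) /\ (((Q xor P) \/ (P xor (P xor (P \/ (Q xor P))))) \/ (Q xor P)))))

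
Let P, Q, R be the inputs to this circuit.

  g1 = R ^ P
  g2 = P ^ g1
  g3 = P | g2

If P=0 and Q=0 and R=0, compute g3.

g1 = 0 ^ 0 = 0
g2 = 0 ^ 0 = 0
g3 = 0 | 0 = 0

0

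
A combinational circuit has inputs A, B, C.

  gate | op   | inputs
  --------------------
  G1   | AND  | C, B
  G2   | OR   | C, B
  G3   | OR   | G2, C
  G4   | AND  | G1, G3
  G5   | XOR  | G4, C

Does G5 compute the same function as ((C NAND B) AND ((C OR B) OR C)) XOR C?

No

G1 = C AND B
G2 = C OR B
G3 = G2 OR C = (C OR B) OR C
G4 = G1 AND G3 = (C AND B) AND ((C OR B) OR C)
G5 = G4 XOR C = ((C AND B) AND ((C OR B) OR C)) XOR C
At A=0, B=0, C=1: circuit gives 1, formula gives 0.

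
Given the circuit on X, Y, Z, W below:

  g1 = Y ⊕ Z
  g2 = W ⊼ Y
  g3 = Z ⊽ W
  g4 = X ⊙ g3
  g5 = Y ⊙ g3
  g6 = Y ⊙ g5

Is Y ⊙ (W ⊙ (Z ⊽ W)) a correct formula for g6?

No

g3 = Z ⊽ W
g5 = Y ⊙ g3 = Y ⊙ (Z ⊽ W)
g6 = Y ⊙ g5 = Y ⊙ (Y ⊙ (Z ⊽ W))
At X=0, Y=0, Z=0, W=1: circuit gives 0, formula gives 1.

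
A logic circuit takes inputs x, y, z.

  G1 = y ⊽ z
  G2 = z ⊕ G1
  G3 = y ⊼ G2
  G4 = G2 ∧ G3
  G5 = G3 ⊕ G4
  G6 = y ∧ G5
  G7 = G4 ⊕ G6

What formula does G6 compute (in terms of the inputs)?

G1 = y ⊽ z
G2 = z ⊕ G1 = z ⊕ (y ⊽ z)
G3 = y ⊼ G2 = y ⊼ (z ⊕ (y ⊽ z))
G4 = G2 ∧ G3 = (z ⊕ (y ⊽ z)) ∧ (y ⊼ (z ⊕ (y ⊽ z)))
G5 = G3 ⊕ G4 = (y ⊼ (z ⊕ (y ⊽ z))) ⊕ ((z ⊕ (y ⊽ z)) ∧ (y ⊼ (z ⊕ (y ⊽ z))))
G6 = y ∧ G5 = y ∧ ((y ⊼ (z ⊕ (y ⊽ z))) ⊕ ((z ⊕ (y ⊽ z)) ∧ (y ⊼ (z ⊕ (y ⊽ z)))))

y ∧ ((y ⊼ (z ⊕ (y ⊽ z))) ⊕ ((z ⊕ (y ⊽ z)) ∧ (y ⊼ (z ⊕ (y ⊽ z)))))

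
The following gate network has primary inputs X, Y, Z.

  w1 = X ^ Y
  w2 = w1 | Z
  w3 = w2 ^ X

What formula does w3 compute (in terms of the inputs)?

((X ^ Y) | Z) ^ X

w1 = X ^ Y
w2 = w1 | Z = (X ^ Y) | Z
w3 = w2 ^ X = ((X ^ Y) | Z) ^ X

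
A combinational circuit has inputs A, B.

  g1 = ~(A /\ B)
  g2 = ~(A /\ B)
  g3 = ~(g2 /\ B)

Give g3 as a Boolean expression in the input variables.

g2 = ~(A /\ B)
g3 = ~(g2 /\ B) = ~((~(A /\ B)) /\ B)

~((~(A /\ B)) /\ B)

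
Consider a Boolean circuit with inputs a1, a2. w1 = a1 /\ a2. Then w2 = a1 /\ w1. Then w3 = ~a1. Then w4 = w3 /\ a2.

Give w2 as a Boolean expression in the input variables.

w1 = a1 /\ a2
w2 = a1 /\ w1 = a1 /\ (a1 /\ a2)

a1 /\ (a1 /\ a2)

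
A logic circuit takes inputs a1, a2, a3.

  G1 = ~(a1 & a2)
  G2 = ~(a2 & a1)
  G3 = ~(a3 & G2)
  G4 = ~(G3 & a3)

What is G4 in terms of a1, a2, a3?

~((~(a3 & (~(a2 & a1)))) & a3)

G2 = ~(a2 & a1)
G3 = ~(a3 & G2) = ~(a3 & (~(a2 & a1)))
G4 = ~(G3 & a3) = ~((~(a3 & (~(a2 & a1)))) & a3)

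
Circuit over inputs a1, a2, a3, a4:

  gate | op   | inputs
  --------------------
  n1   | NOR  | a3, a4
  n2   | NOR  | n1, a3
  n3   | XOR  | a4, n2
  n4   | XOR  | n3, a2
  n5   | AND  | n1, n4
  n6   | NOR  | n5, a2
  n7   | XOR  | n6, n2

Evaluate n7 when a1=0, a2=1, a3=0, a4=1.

n1 = 0 NOR 1 = 0
n2 = 0 NOR 0 = 1
n3 = 1 XOR 1 = 0
n4 = 0 XOR 1 = 1
n5 = 0 AND 1 = 0
n6 = 0 NOR 1 = 0
n7 = 0 XOR 1 = 1

1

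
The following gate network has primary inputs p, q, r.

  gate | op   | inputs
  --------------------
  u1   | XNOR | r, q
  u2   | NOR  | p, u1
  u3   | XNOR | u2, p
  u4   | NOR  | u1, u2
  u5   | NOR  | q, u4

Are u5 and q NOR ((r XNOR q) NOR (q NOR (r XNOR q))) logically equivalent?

No

u1 = r XNOR q
u2 = p NOR u1 = p NOR (r XNOR q)
u4 = u1 NOR u2 = (r XNOR q) NOR (p NOR (r XNOR q))
u5 = q NOR u4 = q NOR ((r XNOR q) NOR (p NOR (r XNOR q)))
At p=1, q=0, r=1: circuit gives 0, formula gives 1.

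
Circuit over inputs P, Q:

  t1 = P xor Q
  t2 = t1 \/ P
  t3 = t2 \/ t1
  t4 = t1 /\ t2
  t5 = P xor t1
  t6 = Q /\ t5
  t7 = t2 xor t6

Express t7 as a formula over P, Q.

((P xor Q) \/ P) xor (Q /\ (P xor (P xor Q)))

t1 = P xor Q
t2 = t1 \/ P = (P xor Q) \/ P
t5 = P xor t1 = P xor (P xor Q)
t6 = Q /\ t5 = Q /\ (P xor (P xor Q))
t7 = t2 xor t6 = ((P xor Q) \/ P) xor (Q /\ (P xor (P xor Q)))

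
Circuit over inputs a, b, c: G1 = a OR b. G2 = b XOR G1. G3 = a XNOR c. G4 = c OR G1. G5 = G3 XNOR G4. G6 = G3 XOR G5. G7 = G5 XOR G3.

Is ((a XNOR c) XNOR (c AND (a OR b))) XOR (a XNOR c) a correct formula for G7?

No

G1 = a OR b
G3 = a XNOR c
G4 = c OR G1 = c OR (a OR b)
G5 = G3 XNOR G4 = (a XNOR c) XNOR (c OR (a OR b))
G7 = G5 XOR G3 = ((a XNOR c) XNOR (c OR (a OR b))) XOR (a XNOR c)
At a=0, b=0, c=1: circuit gives 0, formula gives 1.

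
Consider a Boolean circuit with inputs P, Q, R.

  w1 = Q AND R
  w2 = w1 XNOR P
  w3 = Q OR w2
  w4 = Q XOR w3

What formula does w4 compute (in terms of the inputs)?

w1 = Q AND R
w2 = w1 XNOR P = (Q AND R) XNOR P
w3 = Q OR w2 = Q OR ((Q AND R) XNOR P)
w4 = Q XOR w3 = Q XOR (Q OR ((Q AND R) XNOR P))

Q XOR (Q OR ((Q AND R) XNOR P))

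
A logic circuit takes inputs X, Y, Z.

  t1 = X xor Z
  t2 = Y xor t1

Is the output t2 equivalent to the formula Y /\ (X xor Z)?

t1 = X xor Z
t2 = Y xor t1 = Y xor (X xor Z)
At X=0, Y=0, Z=1: circuit gives 1, formula gives 0.

No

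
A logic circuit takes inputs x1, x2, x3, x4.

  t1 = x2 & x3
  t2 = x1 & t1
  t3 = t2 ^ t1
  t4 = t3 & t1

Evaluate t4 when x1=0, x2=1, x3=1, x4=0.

1

t1 = 1 & 1 = 1
t2 = 0 & 1 = 0
t3 = 0 ^ 1 = 1
t4 = 1 & 1 = 1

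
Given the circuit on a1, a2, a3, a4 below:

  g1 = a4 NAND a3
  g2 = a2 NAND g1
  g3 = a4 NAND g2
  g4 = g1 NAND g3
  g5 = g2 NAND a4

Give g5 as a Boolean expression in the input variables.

(a2 NAND (a4 NAND a3)) NAND a4

g1 = a4 NAND a3
g2 = a2 NAND g1 = a2 NAND (a4 NAND a3)
g5 = g2 NAND a4 = (a2 NAND (a4 NAND a3)) NAND a4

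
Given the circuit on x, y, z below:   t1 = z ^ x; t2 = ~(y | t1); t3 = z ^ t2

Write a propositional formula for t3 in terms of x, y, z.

t1 = z ^ x
t2 = ~(y | t1) = ~(y | (z ^ x))
t3 = z ^ t2 = z ^ (~(y | (z ^ x)))

z ^ (~(y | (z ^ x)))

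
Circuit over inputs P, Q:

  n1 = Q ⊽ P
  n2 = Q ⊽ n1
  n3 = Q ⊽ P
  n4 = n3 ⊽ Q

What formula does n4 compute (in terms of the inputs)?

n3 = Q ⊽ P
n4 = n3 ⊽ Q = (Q ⊽ P) ⊽ Q

(Q ⊽ P) ⊽ Q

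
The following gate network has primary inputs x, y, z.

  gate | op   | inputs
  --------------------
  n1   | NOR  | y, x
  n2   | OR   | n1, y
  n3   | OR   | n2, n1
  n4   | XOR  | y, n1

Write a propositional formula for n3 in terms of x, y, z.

((y NOR x) OR y) OR (y NOR x)

n1 = y NOR x
n2 = n1 OR y = (y NOR x) OR y
n3 = n2 OR n1 = ((y NOR x) OR y) OR (y NOR x)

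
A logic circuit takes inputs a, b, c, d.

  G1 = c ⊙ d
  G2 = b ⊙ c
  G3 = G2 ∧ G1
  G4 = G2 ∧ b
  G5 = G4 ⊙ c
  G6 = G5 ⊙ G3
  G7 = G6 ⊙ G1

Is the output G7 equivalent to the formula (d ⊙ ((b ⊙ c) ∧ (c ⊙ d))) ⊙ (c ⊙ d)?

G1 = c ⊙ d
G2 = b ⊙ c
G3 = G2 ∧ G1 = (b ⊙ c) ∧ (c ⊙ d)
G4 = G2 ∧ b = (b ⊙ c) ∧ b
G5 = G4 ⊙ c = ((b ⊙ c) ∧ b) ⊙ c
G6 = G5 ⊙ G3 = (((b ⊙ c) ∧ b) ⊙ c) ⊙ ((b ⊙ c) ∧ (c ⊙ d))
G7 = G6 ⊙ G1 = ((((b ⊙ c) ∧ b) ⊙ c) ⊙ ((b ⊙ c) ∧ (c ⊙ d))) ⊙ (c ⊙ d)
At a=0, b=0, c=0, d=0: circuit gives 1, formula gives 0.

No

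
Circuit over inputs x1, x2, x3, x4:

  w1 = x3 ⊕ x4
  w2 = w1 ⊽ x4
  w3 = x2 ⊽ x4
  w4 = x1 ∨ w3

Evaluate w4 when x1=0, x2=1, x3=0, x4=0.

0

w3 = 1 ⊽ 0 = 0
w4 = 0 ∨ 0 = 0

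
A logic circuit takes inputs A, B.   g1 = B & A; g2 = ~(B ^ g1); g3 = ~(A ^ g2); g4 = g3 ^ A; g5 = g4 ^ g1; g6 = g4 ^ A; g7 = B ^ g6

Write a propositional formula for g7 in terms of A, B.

g1 = B & A
g2 = ~(B ^ g1) = ~(B ^ (B & A))
g3 = ~(A ^ g2) = ~(A ^ (~(B ^ (B & A))))
g4 = g3 ^ A = (~(A ^ (~(B ^ (B & A))))) ^ A
g6 = g4 ^ A = ((~(A ^ (~(B ^ (B & A))))) ^ A) ^ A
g7 = B ^ g6 = B ^ (((~(A ^ (~(B ^ (B & A))))) ^ A) ^ A)

B ^ (((~(A ^ (~(B ^ (B & A))))) ^ A) ^ A)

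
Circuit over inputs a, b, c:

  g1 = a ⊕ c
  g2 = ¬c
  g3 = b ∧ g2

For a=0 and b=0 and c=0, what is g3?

g2 = ¬0 = 1
g3 = 0 ∧ 1 = 0

0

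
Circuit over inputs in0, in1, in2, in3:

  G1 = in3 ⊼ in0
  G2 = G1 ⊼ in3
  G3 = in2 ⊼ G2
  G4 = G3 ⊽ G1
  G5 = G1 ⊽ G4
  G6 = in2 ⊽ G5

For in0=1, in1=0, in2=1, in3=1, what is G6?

0

G1 = 1 ⊼ 1 = 0
G2 = 0 ⊼ 1 = 1
G3 = 1 ⊼ 1 = 0
G4 = 0 ⊽ 0 = 1
G5 = 0 ⊽ 1 = 0
G6 = 1 ⊽ 0 = 0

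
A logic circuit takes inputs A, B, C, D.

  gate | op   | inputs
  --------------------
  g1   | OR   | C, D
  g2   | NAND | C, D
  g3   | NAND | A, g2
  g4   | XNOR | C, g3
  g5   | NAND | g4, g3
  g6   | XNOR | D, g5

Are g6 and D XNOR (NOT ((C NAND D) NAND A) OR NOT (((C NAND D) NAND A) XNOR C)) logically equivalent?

g2 = C NAND D
g3 = A NAND g2 = A NAND (C NAND D)
g4 = C XNOR g3 = C XNOR (A NAND (C NAND D))
g5 = g4 NAND g3 = (C XNOR (A NAND (C NAND D))) NAND (A NAND (C NAND D))
g6 = D XNOR g5 = D XNOR ((C XNOR (A NAND (C NAND D))) NAND (A NAND (C NAND D)))
At A=0, B=0, C=0, D=0: circuit gives 0, formula gives 0.
At A=0, B=0, C=0, D=1: circuit gives 1, formula gives 1.
Agrees on all 16 inputs.

Yes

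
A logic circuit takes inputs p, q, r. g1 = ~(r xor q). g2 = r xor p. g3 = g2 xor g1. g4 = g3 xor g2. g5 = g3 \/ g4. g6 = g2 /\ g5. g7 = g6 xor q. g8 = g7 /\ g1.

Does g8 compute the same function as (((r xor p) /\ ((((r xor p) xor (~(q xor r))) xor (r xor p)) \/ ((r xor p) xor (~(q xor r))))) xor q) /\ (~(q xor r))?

g1 = ~(r xor q)
g2 = r xor p
g3 = g2 xor g1 = (r xor p) xor (~(r xor q))
g4 = g3 xor g2 = ((r xor p) xor (~(r xor q))) xor (r xor p)
g5 = g3 \/ g4 = ((r xor p) xor (~(r xor q))) \/ (((r xor p) xor (~(r xor q))) xor (r xor p))
g6 = g2 /\ g5 = (r xor p) /\ (((r xor p) xor (~(r xor q))) \/ (((r xor p) xor (~(r xor q))) xor (r xor p)))
g7 = g6 xor q = ((r xor p) /\ (((r xor p) xor (~(r xor q))) \/ (((r xor p) xor (~(r xor q))) xor (r xor p)))) xor q
g8 = g7 /\ g1 = (((r xor p) /\ (((r xor p) xor (~(r xor q))) \/ (((r xor p) xor (~(r xor q))) xor (r xor p)))) xor q) /\ (~(r xor q))
At p=0, q=0, r=0: circuit gives 0, formula gives 0.
At p=1, q=0, r=0: circuit gives 1, formula gives 1.
Agrees on all 8 inputs.

Yes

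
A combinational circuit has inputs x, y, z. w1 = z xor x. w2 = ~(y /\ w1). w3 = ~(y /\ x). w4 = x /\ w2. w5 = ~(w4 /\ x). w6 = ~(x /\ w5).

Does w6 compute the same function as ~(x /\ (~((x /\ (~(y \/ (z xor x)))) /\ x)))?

w1 = z xor x
w2 = ~(y /\ w1) = ~(y /\ (z xor x))
w4 = x /\ w2 = x /\ (~(y /\ (z xor x)))
w5 = ~(w4 /\ x) = ~((x /\ (~(y /\ (z xor x)))) /\ x)
w6 = ~(x /\ w5) = ~(x /\ (~((x /\ (~(y /\ (z xor x)))) /\ x)))
At x=1, y=0, z=0: circuit gives 1, formula gives 0.

No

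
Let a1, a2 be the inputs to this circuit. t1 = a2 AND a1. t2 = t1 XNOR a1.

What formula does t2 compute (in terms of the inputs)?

t1 = a2 AND a1
t2 = t1 XNOR a1 = (a2 AND a1) XNOR a1

(a2 AND a1) XNOR a1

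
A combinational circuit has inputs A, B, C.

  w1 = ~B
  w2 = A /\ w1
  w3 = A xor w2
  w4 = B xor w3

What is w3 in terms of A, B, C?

w1 = ~B
w2 = A /\ w1 = A /\ ~B
w3 = A xor w2 = A xor (A /\ ~B)

A xor (A /\ ~B)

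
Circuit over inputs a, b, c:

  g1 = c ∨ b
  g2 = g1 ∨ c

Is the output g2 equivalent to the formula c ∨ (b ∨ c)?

Yes

g1 = c ∨ b
g2 = g1 ∨ c = (c ∨ b) ∨ c
At a=0, b=0, c=0: circuit gives 0, formula gives 0.
At a=0, b=0, c=1: circuit gives 1, formula gives 1.
Agrees on all 8 inputs.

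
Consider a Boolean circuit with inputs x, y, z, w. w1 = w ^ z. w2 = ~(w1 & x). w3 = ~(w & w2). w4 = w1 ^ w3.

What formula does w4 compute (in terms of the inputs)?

(w ^ z) ^ (~(w & (~((w ^ z) & x))))

w1 = w ^ z
w2 = ~(w1 & x) = ~((w ^ z) & x)
w3 = ~(w & w2) = ~(w & (~((w ^ z) & x)))
w4 = w1 ^ w3 = (w ^ z) ^ (~(w & (~((w ^ z) & x))))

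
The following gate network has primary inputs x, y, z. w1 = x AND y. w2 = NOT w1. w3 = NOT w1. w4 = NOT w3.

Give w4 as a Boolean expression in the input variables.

w1 = x AND y
w3 = NOT w1 = NOT (x AND y)
w4 = NOT w3 = NOT NOT (x AND y)

NOT NOT (x AND y)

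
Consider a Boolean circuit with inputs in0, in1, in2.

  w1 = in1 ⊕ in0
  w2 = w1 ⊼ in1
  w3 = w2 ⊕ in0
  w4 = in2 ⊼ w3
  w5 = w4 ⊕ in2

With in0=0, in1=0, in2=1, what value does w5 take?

w1 = 0 ⊕ 0 = 0
w2 = 0 ⊼ 0 = 1
w3 = 1 ⊕ 0 = 1
w4 = 1 ⊼ 1 = 0
w5 = 0 ⊕ 1 = 1

1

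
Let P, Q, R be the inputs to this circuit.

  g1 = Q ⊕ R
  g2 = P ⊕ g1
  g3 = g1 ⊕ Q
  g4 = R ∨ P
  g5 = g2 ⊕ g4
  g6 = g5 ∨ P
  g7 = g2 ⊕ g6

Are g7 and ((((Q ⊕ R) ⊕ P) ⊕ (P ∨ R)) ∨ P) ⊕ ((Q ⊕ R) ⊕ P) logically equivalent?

Yes

g1 = Q ⊕ R
g2 = P ⊕ g1 = P ⊕ (Q ⊕ R)
g4 = R ∨ P
g5 = g2 ⊕ g4 = (P ⊕ (Q ⊕ R)) ⊕ (R ∨ P)
g6 = g5 ∨ P = ((P ⊕ (Q ⊕ R)) ⊕ (R ∨ P)) ∨ P
g7 = g2 ⊕ g6 = (P ⊕ (Q ⊕ R)) ⊕ (((P ⊕ (Q ⊕ R)) ⊕ (R ∨ P)) ∨ P)
At P=0, Q=0, R=0: circuit gives 0, formula gives 0.
At P=0, Q=0, R=1: circuit gives 1, formula gives 1.
Agrees on all 8 inputs.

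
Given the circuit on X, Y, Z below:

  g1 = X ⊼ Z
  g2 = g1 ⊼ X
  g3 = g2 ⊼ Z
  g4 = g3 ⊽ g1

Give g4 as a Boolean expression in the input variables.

(((X ⊼ Z) ⊼ X) ⊼ Z) ⊽ (X ⊼ Z)

g1 = X ⊼ Z
g2 = g1 ⊼ X = (X ⊼ Z) ⊼ X
g3 = g2 ⊼ Z = ((X ⊼ Z) ⊼ X) ⊼ Z
g4 = g3 ⊽ g1 = (((X ⊼ Z) ⊼ X) ⊼ Z) ⊽ (X ⊼ Z)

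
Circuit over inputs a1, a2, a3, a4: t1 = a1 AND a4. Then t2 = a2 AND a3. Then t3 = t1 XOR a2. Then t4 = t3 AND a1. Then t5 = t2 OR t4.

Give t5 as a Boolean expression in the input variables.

(a2 AND a3) OR (((a1 AND a4) XOR a2) AND a1)

t1 = a1 AND a4
t2 = a2 AND a3
t3 = t1 XOR a2 = (a1 AND a4) XOR a2
t4 = t3 AND a1 = ((a1 AND a4) XOR a2) AND a1
t5 = t2 OR t4 = (a2 AND a3) OR (((a1 AND a4) XOR a2) AND a1)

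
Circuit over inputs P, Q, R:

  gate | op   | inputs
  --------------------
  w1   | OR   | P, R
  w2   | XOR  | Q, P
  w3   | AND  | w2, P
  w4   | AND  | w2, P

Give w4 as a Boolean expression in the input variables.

(Q XOR P) AND P

w2 = Q XOR P
w4 = w2 AND P = (Q XOR P) AND P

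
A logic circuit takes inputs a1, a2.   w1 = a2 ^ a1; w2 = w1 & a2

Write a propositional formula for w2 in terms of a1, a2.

(a2 ^ a1) & a2

w1 = a2 ^ a1
w2 = w1 & a2 = (a2 ^ a1) & a2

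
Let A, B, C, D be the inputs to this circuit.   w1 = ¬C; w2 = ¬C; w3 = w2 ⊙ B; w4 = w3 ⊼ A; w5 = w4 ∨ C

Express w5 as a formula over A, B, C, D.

w2 = ¬C
w3 = w2 ⊙ B = ¬C ⊙ B
w4 = w3 ⊼ A = (¬C ⊙ B) ⊼ A
w5 = w4 ∨ C = ((¬C ⊙ B) ⊼ A) ∨ C

((¬C ⊙ B) ⊼ A) ∨ C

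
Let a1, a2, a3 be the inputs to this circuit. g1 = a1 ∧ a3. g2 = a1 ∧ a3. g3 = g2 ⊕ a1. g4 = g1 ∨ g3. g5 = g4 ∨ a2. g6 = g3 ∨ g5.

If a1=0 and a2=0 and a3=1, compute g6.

g1 = 0 ∧ 1 = 0
g2 = 0 ∧ 1 = 0
g3 = 0 ⊕ 0 = 0
g4 = 0 ∨ 0 = 0
g5 = 0 ∨ 0 = 0
g6 = 0 ∨ 0 = 0

0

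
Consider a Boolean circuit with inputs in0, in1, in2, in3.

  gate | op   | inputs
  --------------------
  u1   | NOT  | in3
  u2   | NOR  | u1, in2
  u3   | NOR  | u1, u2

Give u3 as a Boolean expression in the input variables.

u1 = NOT in3
u2 = u1 NOR in2 = NOT in3 NOR in2
u3 = u1 NOR u2 = NOT in3 NOR (NOT in3 NOR in2)

NOT in3 NOR (NOT in3 NOR in2)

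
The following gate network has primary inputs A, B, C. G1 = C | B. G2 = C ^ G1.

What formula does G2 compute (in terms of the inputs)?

C ^ (C | B)

G1 = C | B
G2 = C ^ G1 = C ^ (C | B)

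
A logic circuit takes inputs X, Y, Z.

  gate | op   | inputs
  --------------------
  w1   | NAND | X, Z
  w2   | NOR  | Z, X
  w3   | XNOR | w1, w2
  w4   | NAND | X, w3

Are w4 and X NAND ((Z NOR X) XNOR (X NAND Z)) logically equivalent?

Yes

w1 = X NAND Z
w2 = Z NOR X
w3 = w1 XNOR w2 = (X NAND Z) XNOR (Z NOR X)
w4 = X NAND w3 = X NAND ((X NAND Z) XNOR (Z NOR X))
At X=1, Y=0, Z=1: circuit gives 0, formula gives 0.
At X=0, Y=0, Z=0: circuit gives 1, formula gives 1.
Agrees on all 8 inputs.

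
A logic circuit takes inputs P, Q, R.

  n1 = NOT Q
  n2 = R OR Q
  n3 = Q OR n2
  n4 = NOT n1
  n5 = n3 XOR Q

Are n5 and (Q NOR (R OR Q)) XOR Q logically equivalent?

n2 = R OR Q
n3 = Q OR n2 = Q OR (R OR Q)
n5 = n3 XOR Q = (Q OR (R OR Q)) XOR Q
At P=0, Q=0, R=0: circuit gives 0, formula gives 1.

No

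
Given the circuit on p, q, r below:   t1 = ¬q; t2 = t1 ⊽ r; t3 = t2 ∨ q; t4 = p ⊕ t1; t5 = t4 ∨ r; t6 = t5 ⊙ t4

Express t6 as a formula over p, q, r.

((p ⊕ ¬q) ∨ r) ⊙ (p ⊕ ¬q)

t1 = ¬q
t4 = p ⊕ t1 = p ⊕ ¬q
t5 = t4 ∨ r = (p ⊕ ¬q) ∨ r
t6 = t5 ⊙ t4 = ((p ⊕ ¬q) ∨ r) ⊙ (p ⊕ ¬q)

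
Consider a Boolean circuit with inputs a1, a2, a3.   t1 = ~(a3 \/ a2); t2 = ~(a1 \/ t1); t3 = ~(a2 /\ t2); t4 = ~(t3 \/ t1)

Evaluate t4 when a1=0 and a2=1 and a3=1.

1

t1 = ~(1 \/ 1) = 0
t2 = ~(0 \/ 0) = 1
t3 = ~(1 /\ 1) = 0
t4 = ~(0 \/ 0) = 1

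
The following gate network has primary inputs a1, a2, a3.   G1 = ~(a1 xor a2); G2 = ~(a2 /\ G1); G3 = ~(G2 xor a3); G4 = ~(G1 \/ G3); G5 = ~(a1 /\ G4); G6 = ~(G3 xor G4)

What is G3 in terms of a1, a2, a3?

G1 = ~(a1 xor a2)
G2 = ~(a2 /\ G1) = ~(a2 /\ (~(a1 xor a2)))
G3 = ~(G2 xor a3) = ~((~(a2 /\ (~(a1 xor a2)))) xor a3)

~((~(a2 /\ (~(a1 xor a2)))) xor a3)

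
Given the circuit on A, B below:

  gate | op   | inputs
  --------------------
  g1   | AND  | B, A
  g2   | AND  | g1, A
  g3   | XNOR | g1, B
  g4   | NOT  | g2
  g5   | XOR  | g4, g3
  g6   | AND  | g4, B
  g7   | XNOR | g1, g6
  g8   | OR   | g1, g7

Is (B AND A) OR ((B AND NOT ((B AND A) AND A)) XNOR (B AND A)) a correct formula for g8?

Yes

g1 = B AND A
g2 = g1 AND A = (B AND A) AND A
g4 = NOT g2 = NOT ((B AND A) AND A)
g6 = g4 AND B = NOT ((B AND A) AND A) AND B
g7 = g1 XNOR g6 = (B AND A) XNOR (NOT ((B AND A) AND A) AND B)
g8 = g1 OR g7 = (B AND A) OR ((B AND A) XNOR (NOT ((B AND A) AND A) AND B))
At A=0, B=1: circuit gives 0, formula gives 0.
At A=0, B=0: circuit gives 1, formula gives 1.
Agrees on all 4 inputs.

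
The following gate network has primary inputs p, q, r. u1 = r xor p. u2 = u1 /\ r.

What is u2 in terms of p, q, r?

(r xor p) /\ r

u1 = r xor p
u2 = u1 /\ r = (r xor p) /\ r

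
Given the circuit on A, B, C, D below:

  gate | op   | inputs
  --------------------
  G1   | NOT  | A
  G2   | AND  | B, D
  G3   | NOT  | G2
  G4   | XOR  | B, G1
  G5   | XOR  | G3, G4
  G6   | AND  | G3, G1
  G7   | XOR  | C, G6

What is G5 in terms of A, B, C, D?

NOT (B AND D) XOR (B XOR NOT A)

G1 = NOT A
G2 = B AND D
G3 = NOT G2 = NOT (B AND D)
G4 = B XOR G1 = B XOR NOT A
G5 = G3 XOR G4 = NOT (B AND D) XOR (B XOR NOT A)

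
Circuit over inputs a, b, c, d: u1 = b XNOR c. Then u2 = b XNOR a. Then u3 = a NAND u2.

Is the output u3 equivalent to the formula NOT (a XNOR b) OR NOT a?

Yes

u2 = b XNOR a
u3 = a NAND u2 = a NAND (b XNOR a)
At a=1, b=1, c=0, d=0: circuit gives 0, formula gives 0.
At a=0, b=0, c=0, d=0: circuit gives 1, formula gives 1.
Agrees on all 16 inputs.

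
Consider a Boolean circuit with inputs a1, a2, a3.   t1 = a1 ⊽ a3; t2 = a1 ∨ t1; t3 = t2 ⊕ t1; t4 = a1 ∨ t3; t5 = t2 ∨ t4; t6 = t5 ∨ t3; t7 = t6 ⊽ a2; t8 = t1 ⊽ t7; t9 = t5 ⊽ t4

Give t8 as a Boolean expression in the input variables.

(a1 ⊽ a3) ⊽ ((((a1 ∨ (a1 ⊽ a3)) ∨ (a1 ∨ ((a1 ∨ (a1 ⊽ a3)) ⊕ (a1 ⊽ a3)))) ∨ ((a1 ∨ (a1 ⊽ a3)) ⊕ (a1 ⊽ a3))) ⊽ a2)

t1 = a1 ⊽ a3
t2 = a1 ∨ t1 = a1 ∨ (a1 ⊽ a3)
t3 = t2 ⊕ t1 = (a1 ∨ (a1 ⊽ a3)) ⊕ (a1 ⊽ a3)
t4 = a1 ∨ t3 = a1 ∨ ((a1 ∨ (a1 ⊽ a3)) ⊕ (a1 ⊽ a3))
t5 = t2 ∨ t4 = (a1 ∨ (a1 ⊽ a3)) ∨ (a1 ∨ ((a1 ∨ (a1 ⊽ a3)) ⊕ (a1 ⊽ a3)))
t6 = t5 ∨ t3 = ((a1 ∨ (a1 ⊽ a3)) ∨ (a1 ∨ ((a1 ∨ (a1 ⊽ a3)) ⊕ (a1 ⊽ a3)))) ∨ ((a1 ∨ (a1 ⊽ a3)) ⊕ (a1 ⊽ a3))
t7 = t6 ⊽ a2 = (((a1 ∨ (a1 ⊽ a3)) ∨ (a1 ∨ ((a1 ∨ (a1 ⊽ a3)) ⊕ (a1 ⊽ a3)))) ∨ ((a1 ∨ (a1 ⊽ a3)) ⊕ (a1 ⊽ a3))) ⊽ a2
t8 = t1 ⊽ t7 = (a1 ⊽ a3) ⊽ ((((a1 ∨ (a1 ⊽ a3)) ∨ (a1 ∨ ((a1 ∨ (a1 ⊽ a3)) ⊕ (a1 ⊽ a3)))) ∨ ((a1 ∨ (a1 ⊽ a3)) ⊕ (a1 ⊽ a3))) ⊽ a2)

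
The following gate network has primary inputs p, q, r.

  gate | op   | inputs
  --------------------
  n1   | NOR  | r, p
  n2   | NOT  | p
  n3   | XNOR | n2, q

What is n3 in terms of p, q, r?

n2 = NOT p
n3 = n2 XNOR q = NOT p XNOR q

NOT p XNOR q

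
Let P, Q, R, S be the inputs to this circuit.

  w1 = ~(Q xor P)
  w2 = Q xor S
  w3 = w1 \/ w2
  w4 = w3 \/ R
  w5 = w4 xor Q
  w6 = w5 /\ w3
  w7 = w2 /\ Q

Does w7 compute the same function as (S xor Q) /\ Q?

w2 = Q xor S
w7 = w2 /\ Q = (Q xor S) /\ Q
At P=0, Q=0, R=0, S=0: circuit gives 0, formula gives 0.
At P=0, Q=1, R=0, S=0: circuit gives 1, formula gives 1.
Agrees on all 16 inputs.

Yes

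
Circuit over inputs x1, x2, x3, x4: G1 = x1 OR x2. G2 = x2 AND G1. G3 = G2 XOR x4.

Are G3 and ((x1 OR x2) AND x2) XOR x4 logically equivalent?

G1 = x1 OR x2
G2 = x2 AND G1 = x2 AND (x1 OR x2)
G3 = G2 XOR x4 = (x2 AND (x1 OR x2)) XOR x4
At x1=0, x2=0, x3=0, x4=0: circuit gives 0, formula gives 0.
At x1=0, x2=0, x3=0, x4=1: circuit gives 1, formula gives 1.
Agrees on all 16 inputs.

Yes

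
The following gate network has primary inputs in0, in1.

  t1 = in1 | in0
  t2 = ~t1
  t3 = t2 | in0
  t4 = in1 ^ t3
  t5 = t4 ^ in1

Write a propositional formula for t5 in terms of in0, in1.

t1 = in1 | in0
t2 = ~t1 = ~(in1 | in0)
t3 = t2 | in0 = ~(in1 | in0) | in0
t4 = in1 ^ t3 = in1 ^ (~(in1 | in0) | in0)
t5 = t4 ^ in1 = (in1 ^ (~(in1 | in0) | in0)) ^ in1

(in1 ^ (~(in1 | in0) | in0)) ^ in1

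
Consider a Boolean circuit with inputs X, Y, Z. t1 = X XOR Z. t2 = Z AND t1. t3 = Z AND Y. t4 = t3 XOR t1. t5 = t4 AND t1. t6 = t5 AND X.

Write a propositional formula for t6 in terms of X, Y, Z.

t1 = X XOR Z
t3 = Z AND Y
t4 = t3 XOR t1 = (Z AND Y) XOR (X XOR Z)
t5 = t4 AND t1 = ((Z AND Y) XOR (X XOR Z)) AND (X XOR Z)
t6 = t5 AND X = (((Z AND Y) XOR (X XOR Z)) AND (X XOR Z)) AND X

(((Z AND Y) XOR (X XOR Z)) AND (X XOR Z)) AND X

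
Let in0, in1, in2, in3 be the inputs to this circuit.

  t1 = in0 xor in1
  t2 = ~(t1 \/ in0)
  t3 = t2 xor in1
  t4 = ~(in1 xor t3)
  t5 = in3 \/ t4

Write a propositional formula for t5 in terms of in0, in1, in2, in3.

t1 = in0 xor in1
t2 = ~(t1 \/ in0) = ~((in0 xor in1) \/ in0)
t3 = t2 xor in1 = (~((in0 xor in1) \/ in0)) xor in1
t4 = ~(in1 xor t3) = ~(in1 xor ((~((in0 xor in1) \/ in0)) xor in1))
t5 = in3 \/ t4 = in3 \/ (~(in1 xor ((~((in0 xor in1) \/ in0)) xor in1)))

in3 \/ (~(in1 xor ((~((in0 xor in1) \/ in0)) xor in1)))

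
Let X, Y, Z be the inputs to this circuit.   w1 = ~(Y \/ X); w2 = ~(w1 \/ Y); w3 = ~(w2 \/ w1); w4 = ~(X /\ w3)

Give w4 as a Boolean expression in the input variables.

w1 = ~(Y \/ X)
w2 = ~(w1 \/ Y) = ~((~(Y \/ X)) \/ Y)
w3 = ~(w2 \/ w1) = ~((~((~(Y \/ X)) \/ Y)) \/ (~(Y \/ X)))
w4 = ~(X /\ w3) = ~(X /\ (~((~((~(Y \/ X)) \/ Y)) \/ (~(Y \/ X)))))

~(X /\ (~((~((~(Y \/ X)) \/ Y)) \/ (~(Y \/ X)))))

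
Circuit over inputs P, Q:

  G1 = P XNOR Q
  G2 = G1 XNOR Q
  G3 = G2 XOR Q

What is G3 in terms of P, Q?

G1 = P XNOR Q
G2 = G1 XNOR Q = (P XNOR Q) XNOR Q
G3 = G2 XOR Q = ((P XNOR Q) XNOR Q) XOR Q

((P XNOR Q) XNOR Q) XOR Q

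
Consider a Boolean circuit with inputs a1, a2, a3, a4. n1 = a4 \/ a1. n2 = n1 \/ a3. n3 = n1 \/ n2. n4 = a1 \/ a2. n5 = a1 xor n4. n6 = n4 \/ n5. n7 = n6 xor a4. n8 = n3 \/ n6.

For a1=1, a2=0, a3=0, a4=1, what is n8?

n1 = 1 \/ 1 = 1
n2 = 1 \/ 0 = 1
n3 = 1 \/ 1 = 1
n4 = 1 \/ 0 = 1
n5 = 1 xor 1 = 0
n6 = 1 \/ 0 = 1
n8 = 1 \/ 1 = 1

1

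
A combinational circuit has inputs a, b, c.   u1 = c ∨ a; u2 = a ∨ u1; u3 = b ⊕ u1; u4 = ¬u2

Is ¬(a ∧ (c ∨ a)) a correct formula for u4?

u1 = c ∨ a
u2 = a ∨ u1 = a ∨ (c ∨ a)
u4 = ¬u2 = ¬(a ∨ (c ∨ a))
At a=0, b=0, c=1: circuit gives 0, formula gives 1.

No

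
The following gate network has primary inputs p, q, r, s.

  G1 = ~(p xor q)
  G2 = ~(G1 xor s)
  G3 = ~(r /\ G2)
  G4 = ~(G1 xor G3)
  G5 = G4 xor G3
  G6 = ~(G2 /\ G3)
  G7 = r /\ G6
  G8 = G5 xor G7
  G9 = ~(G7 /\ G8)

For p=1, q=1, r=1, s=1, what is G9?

0

G1 = ~(1 xor 1) = 1
G2 = ~(1 xor 1) = 1
G3 = ~(1 /\ 1) = 0
G4 = ~(1 xor 0) = 0
G5 = 0 xor 0 = 0
G6 = ~(1 /\ 0) = 1
G7 = 1 /\ 1 = 1
G8 = 0 xor 1 = 1
G9 = ~(1 /\ 1) = 0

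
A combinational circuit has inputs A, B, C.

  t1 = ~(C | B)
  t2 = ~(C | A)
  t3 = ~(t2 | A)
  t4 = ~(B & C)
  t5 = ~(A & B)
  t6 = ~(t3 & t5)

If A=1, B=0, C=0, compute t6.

t2 = ~(0 | 1) = 0
t3 = ~(0 | 1) = 0
t5 = ~(1 & 0) = 1
t6 = ~(0 & 1) = 1

1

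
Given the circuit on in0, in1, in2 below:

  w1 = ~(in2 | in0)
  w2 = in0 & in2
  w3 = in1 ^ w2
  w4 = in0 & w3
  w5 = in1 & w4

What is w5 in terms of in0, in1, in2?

in1 & (in0 & (in1 ^ (in0 & in2)))

w2 = in0 & in2
w3 = in1 ^ w2 = in1 ^ (in0 & in2)
w4 = in0 & w3 = in0 & (in1 ^ (in0 & in2))
w5 = in1 & w4 = in1 & (in0 & (in1 ^ (in0 & in2)))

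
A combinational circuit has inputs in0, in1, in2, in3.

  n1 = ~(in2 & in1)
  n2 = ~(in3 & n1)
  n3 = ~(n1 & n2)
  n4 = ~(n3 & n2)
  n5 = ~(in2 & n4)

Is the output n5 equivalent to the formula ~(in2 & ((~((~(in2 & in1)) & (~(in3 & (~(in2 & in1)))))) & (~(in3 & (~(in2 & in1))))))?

No

n1 = ~(in2 & in1)
n2 = ~(in3 & n1) = ~(in3 & (~(in2 & in1)))
n3 = ~(n1 & n2) = ~((~(in2 & in1)) & (~(in3 & (~(in2 & in1)))))
n4 = ~(n3 & n2) = ~((~((~(in2 & in1)) & (~(in3 & (~(in2 & in1)))))) & (~(in3 & (~(in2 & in1)))))
n5 = ~(in2 & n4) = ~(in2 & (~((~((~(in2 & in1)) & (~(in3 & (~(in2 & in1)))))) & (~(in3 & (~(in2 & in1)))))))
At in0=0, in1=0, in2=1, in3=0: circuit gives 0, formula gives 1.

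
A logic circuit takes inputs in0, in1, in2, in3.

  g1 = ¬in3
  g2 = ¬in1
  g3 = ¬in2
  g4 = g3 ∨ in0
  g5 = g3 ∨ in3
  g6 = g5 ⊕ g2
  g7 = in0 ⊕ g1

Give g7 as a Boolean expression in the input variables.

g1 = ¬in3
g7 = in0 ⊕ g1 = in0 ⊕ ¬in3

in0 ⊕ ¬in3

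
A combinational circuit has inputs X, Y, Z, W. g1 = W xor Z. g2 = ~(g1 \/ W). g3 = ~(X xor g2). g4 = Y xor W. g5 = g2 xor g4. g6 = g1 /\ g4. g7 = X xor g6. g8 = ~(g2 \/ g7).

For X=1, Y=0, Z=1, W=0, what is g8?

0

g1 = 0 xor 1 = 1
g2 = ~(1 \/ 0) = 0
g4 = 0 xor 0 = 0
g6 = 1 /\ 0 = 0
g7 = 1 xor 0 = 1
g8 = ~(0 \/ 1) = 0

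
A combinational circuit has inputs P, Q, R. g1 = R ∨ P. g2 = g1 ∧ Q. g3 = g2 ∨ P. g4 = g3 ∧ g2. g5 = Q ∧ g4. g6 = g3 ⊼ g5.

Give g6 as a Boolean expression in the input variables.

g1 = R ∨ P
g2 = g1 ∧ Q = (R ∨ P) ∧ Q
g3 = g2 ∨ P = ((R ∨ P) ∧ Q) ∨ P
g4 = g3 ∧ g2 = (((R ∨ P) ∧ Q) ∨ P) ∧ ((R ∨ P) ∧ Q)
g5 = Q ∧ g4 = Q ∧ ((((R ∨ P) ∧ Q) ∨ P) ∧ ((R ∨ P) ∧ Q))
g6 = g3 ⊼ g5 = (((R ∨ P) ∧ Q) ∨ P) ⊼ (Q ∧ ((((R ∨ P) ∧ Q) ∨ P) ∧ ((R ∨ P) ∧ Q)))

(((R ∨ P) ∧ Q) ∨ P) ⊼ (Q ∧ ((((R ∨ P) ∧ Q) ∨ P) ∧ ((R ∨ P) ∧ Q)))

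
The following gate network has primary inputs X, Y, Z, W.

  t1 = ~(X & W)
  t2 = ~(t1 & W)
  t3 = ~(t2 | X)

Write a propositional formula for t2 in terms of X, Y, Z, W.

t1 = ~(X & W)
t2 = ~(t1 & W) = ~((~(X & W)) & W)

~((~(X & W)) & W)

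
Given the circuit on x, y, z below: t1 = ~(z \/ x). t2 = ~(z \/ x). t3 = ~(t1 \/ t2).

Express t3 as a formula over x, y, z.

~((~(z \/ x)) \/ (~(z \/ x)))

t1 = ~(z \/ x)
t2 = ~(z \/ x)
t3 = ~(t1 \/ t2) = ~((~(z \/ x)) \/ (~(z \/ x)))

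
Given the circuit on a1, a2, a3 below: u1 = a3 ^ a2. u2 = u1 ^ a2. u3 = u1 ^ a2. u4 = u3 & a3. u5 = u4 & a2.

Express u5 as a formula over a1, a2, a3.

(((a3 ^ a2) ^ a2) & a3) & a2

u1 = a3 ^ a2
u3 = u1 ^ a2 = (a3 ^ a2) ^ a2
u4 = u3 & a3 = ((a3 ^ a2) ^ a2) & a3
u5 = u4 & a2 = (((a3 ^ a2) ^ a2) & a3) & a2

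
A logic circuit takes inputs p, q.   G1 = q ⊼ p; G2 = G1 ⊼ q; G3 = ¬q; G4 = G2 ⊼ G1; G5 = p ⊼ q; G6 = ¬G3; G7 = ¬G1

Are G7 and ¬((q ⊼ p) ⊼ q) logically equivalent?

No

G1 = q ⊼ p
G7 = ¬G1 = ¬(q ⊼ p)
At p=0, q=1: circuit gives 0, formula gives 1.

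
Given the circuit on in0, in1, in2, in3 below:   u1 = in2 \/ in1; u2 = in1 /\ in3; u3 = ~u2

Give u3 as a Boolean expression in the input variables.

u2 = in1 /\ in3
u3 = ~u2 = ~(in1 /\ in3)

~(in1 /\ in3)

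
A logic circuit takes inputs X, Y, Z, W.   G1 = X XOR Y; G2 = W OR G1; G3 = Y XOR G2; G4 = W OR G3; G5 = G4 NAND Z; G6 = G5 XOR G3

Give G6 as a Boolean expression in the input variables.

((W OR (Y XOR (W OR (X XOR Y)))) NAND Z) XOR (Y XOR (W OR (X XOR Y)))

G1 = X XOR Y
G2 = W OR G1 = W OR (X XOR Y)
G3 = Y XOR G2 = Y XOR (W OR (X XOR Y))
G4 = W OR G3 = W OR (Y XOR (W OR (X XOR Y)))
G5 = G4 NAND Z = (W OR (Y XOR (W OR (X XOR Y)))) NAND Z
G6 = G5 XOR G3 = ((W OR (Y XOR (W OR (X XOR Y)))) NAND Z) XOR (Y XOR (W OR (X XOR Y)))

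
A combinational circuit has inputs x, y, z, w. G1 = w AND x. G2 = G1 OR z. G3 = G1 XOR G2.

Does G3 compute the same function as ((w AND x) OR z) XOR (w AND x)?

G1 = w AND x
G2 = G1 OR z = (w AND x) OR z
G3 = G1 XOR G2 = (w AND x) XOR ((w AND x) OR z)
At x=0, y=0, z=0, w=0: circuit gives 0, formula gives 0.
At x=0, y=0, z=1, w=0: circuit gives 1, formula gives 1.
Agrees on all 16 inputs.

Yes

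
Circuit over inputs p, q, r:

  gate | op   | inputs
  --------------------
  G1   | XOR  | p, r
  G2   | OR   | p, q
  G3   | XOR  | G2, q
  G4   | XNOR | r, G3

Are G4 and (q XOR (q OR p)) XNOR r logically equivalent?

Yes

G2 = p OR q
G3 = G2 XOR q = (p OR q) XOR q
G4 = r XNOR G3 = r XNOR ((p OR q) XOR q)
At p=0, q=0, r=1: circuit gives 0, formula gives 0.
At p=0, q=0, r=0: circuit gives 1, formula gives 1.
Agrees on all 8 inputs.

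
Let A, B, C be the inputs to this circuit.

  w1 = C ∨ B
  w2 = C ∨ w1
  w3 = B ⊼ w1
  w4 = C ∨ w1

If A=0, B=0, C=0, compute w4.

0

w1 = 0 ∨ 0 = 0
w4 = 0 ∨ 0 = 0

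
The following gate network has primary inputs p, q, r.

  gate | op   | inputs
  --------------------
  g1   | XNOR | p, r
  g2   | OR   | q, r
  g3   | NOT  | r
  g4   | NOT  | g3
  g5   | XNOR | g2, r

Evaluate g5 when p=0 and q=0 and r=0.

1

g2 = 0 OR 0 = 0
g5 = 0 XNOR 0 = 1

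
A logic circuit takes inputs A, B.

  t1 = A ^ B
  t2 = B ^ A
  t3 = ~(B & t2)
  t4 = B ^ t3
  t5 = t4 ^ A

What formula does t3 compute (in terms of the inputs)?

~(B & (B ^ A))

t2 = B ^ A
t3 = ~(B & t2) = ~(B & (B ^ A))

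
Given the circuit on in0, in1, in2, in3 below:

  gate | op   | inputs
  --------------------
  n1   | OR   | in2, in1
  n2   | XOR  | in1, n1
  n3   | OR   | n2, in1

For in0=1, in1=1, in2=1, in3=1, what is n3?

1

n1 = 1 OR 1 = 1
n2 = 1 XOR 1 = 0
n3 = 0 OR 1 = 1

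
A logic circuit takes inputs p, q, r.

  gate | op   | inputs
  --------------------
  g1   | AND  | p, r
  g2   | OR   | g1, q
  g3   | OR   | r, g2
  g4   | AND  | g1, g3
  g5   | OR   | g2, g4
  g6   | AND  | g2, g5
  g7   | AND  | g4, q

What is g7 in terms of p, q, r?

g1 = p AND r
g2 = g1 OR q = (p AND r) OR q
g3 = r OR g2 = r OR ((p AND r) OR q)
g4 = g1 AND g3 = (p AND r) AND (r OR ((p AND r) OR q))
g7 = g4 AND q = ((p AND r) AND (r OR ((p AND r) OR q))) AND q

((p AND r) AND (r OR ((p AND r) OR q))) AND q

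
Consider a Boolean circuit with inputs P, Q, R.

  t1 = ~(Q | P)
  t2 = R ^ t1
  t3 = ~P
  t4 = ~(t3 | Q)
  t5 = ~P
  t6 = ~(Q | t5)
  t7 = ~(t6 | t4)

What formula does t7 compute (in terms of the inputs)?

t3 = ~P
t4 = ~(t3 | Q) = ~(~P | Q)
t5 = ~P
t6 = ~(Q | t5) = ~(Q | ~P)
t7 = ~(t6 | t4) = ~((~(Q | ~P)) | (~(~P | Q)))

~((~(Q | ~P)) | (~(~P | Q)))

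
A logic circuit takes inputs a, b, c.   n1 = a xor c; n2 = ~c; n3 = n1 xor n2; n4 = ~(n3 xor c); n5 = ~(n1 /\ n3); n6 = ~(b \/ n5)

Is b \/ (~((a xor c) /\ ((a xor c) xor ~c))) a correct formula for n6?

No

n1 = a xor c
n2 = ~c
n3 = n1 xor n2 = (a xor c) xor ~c
n5 = ~(n1 /\ n3) = ~((a xor c) /\ ((a xor c) xor ~c))
n6 = ~(b \/ n5) = ~(b \/ (~((a xor c) /\ ((a xor c) xor ~c))))
At a=0, b=0, c=0: circuit gives 0, formula gives 1.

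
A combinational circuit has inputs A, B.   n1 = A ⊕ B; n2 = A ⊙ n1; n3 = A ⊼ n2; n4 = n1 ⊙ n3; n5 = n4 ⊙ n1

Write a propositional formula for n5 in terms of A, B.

((A ⊕ B) ⊙ (A ⊼ (A ⊙ (A ⊕ B)))) ⊙ (A ⊕ B)

n1 = A ⊕ B
n2 = A ⊙ n1 = A ⊙ (A ⊕ B)
n3 = A ⊼ n2 = A ⊼ (A ⊙ (A ⊕ B))
n4 = n1 ⊙ n3 = (A ⊕ B) ⊙ (A ⊼ (A ⊙ (A ⊕ B)))
n5 = n4 ⊙ n1 = ((A ⊕ B) ⊙ (A ⊼ (A ⊙ (A ⊕ B)))) ⊙ (A ⊕ B)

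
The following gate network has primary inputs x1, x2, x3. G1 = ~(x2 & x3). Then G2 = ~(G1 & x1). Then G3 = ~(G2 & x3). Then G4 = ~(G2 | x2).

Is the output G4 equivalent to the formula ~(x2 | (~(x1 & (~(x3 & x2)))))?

Yes

G1 = ~(x2 & x3)
G2 = ~(G1 & x1) = ~((~(x2 & x3)) & x1)
G4 = ~(G2 | x2) = ~((~((~(x2 & x3)) & x1)) | x2)
At x1=0, x2=0, x3=0: circuit gives 0, formula gives 0.
At x1=1, x2=0, x3=0: circuit gives 1, formula gives 1.
Agrees on all 8 inputs.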